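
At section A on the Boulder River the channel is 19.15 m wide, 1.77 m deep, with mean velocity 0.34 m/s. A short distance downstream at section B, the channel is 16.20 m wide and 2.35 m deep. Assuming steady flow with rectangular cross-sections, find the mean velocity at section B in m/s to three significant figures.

Q = A₁V₁ = (19.15×1.77) × 0.34 = 11.52 m³/s
A₂ = 16.20 × 2.35 = 38.07 m²
V₂ = Q/A₂ = 11.52/38.07 = 0.3027 m/s

0.303 m/s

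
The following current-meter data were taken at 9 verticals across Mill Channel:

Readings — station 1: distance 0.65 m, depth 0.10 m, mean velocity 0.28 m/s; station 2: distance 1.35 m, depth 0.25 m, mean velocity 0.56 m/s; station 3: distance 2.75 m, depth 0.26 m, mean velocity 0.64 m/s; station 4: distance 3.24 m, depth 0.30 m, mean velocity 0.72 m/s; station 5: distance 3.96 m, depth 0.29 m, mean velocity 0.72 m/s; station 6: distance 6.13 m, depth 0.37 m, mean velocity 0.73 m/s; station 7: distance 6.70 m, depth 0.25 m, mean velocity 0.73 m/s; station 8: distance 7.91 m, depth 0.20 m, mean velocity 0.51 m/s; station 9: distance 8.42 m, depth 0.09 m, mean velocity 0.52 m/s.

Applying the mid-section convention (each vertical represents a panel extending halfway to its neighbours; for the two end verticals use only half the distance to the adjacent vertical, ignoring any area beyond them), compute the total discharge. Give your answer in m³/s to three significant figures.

1.38 m³/s

w_1 = (1.35 − 0.65)/2 = 0.35 m; q_1 = 0.28 × 0.10 × 0.35 = 0.009800 m³/s
w_2 = (2.75 − 0.65)/2 = 1.05 m; q_2 = 0.56 × 0.25 × 1.05 = 0.1470 m³/s
w_3 = (3.24 − 1.35)/2 = 0.945 m; q_3 = 0.64 × 0.26 × 0.945 = 0.1572 m³/s
w_4 = (3.96 − 2.75)/2 = 0.605 m; q_4 = 0.72 × 0.30 × 0.605 = 0.1307 m³/s
w_5 = (6.13 − 3.24)/2 = 1.445 m; q_5 = 0.72 × 0.29 × 1.445 = 0.3017 m³/s
w_6 = (6.70 − 3.96)/2 = 1.37 m; q_6 = 0.73 × 0.37 × 1.37 = 0.3700 m³/s
w_7 = (7.91 − 6.13)/2 = 0.89 m; q_7 = 0.73 × 0.25 × 0.89 = 0.1624 m³/s
w_8 = (8.42 − 6.70)/2 = 0.86 m; q_8 = 0.51 × 0.20 × 0.86 = 0.08772 m³/s
w_9 = (8.42 − 7.91)/2 = 0.255 m; q_9 = 0.52 × 0.09 × 0.255 = 0.01193 m³/s
Q = Σ qᵢ = 1.379 m³/s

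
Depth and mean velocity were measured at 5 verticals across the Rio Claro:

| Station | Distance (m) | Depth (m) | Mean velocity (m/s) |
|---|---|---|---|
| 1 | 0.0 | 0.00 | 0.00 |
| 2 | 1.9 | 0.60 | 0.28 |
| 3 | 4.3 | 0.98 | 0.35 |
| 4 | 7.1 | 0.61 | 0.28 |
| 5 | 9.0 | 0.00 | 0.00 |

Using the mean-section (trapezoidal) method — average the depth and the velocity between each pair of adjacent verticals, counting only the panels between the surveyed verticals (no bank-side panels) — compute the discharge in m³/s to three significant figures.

Panel 1-2: Δb = 1.9 m, d̄ = (0.00+0.60)/2 = 0.3, v̄ = (0.00+0.28)/2 = 0.14 → q = 1.9×0.3×0.14 = 0.07980 m³/s
Panel 2-3: Δb = 2.4 m, d̄ = (0.60+0.98)/2 = 0.79, v̄ = (0.28+0.35)/2 = 0.315 → q = 2.4×0.79×0.315 = 0.5972 m³/s
Panel 3-4: Δb = 2.8 m, d̄ = (0.98+0.61)/2 = 0.795, v̄ = (0.35+0.28)/2 = 0.315 → q = 2.8×0.795×0.315 = 0.7012 m³/s
Panel 4-5: Δb = 1.9 m, d̄ = (0.61+0.00)/2 = 0.305, v̄ = (0.28+0.00)/2 = 0.14 → q = 1.9×0.305×0.14 = 0.08113 m³/s
Q = Σ q = 1.459 m³/s

1.46 m³/s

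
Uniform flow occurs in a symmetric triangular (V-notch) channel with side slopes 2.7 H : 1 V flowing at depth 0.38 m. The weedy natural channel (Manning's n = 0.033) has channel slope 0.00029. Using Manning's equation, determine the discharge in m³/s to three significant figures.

A = z·y² = 2.7×0.38² = 0.3899 m²
P = 2y√(1+z²) = 2×0.38×√(1+2.7²) = 2.188 m
R = A/P = 0.3899/2.188 = 0.1782 m
Q = (1/n)·A·R^(2/3)·S^(1/2) = (1/0.033) × 0.3899 × 0.1782^(2/3) × 0.00029^(1/2) = 0.06371 m³/s

0.0637 m³/s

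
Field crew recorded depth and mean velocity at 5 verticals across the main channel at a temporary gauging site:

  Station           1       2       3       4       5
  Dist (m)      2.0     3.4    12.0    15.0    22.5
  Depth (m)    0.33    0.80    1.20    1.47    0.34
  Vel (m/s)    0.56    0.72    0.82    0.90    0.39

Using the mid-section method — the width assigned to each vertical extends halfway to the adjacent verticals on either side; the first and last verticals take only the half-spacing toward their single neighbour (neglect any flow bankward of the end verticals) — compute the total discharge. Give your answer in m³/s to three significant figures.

w_1 = (3.4 − 2.0)/2 = 0.7 m; q_1 = 0.56 × 0.33 × 0.7 = 0.1294 m³/s
w_2 = (12.0 − 2.0)/2 = 5 m; q_2 = 0.72 × 0.80 × 5 = 2.880 m³/s
w_3 = (15.0 − 3.4)/2 = 5.8 m; q_3 = 0.82 × 1.20 × 5.8 = 5.707 m³/s
w_4 = (22.5 − 12.0)/2 = 5.25 m; q_4 = 0.90 × 1.47 × 5.25 = 6.946 m³/s
w_5 = (22.5 − 15.0)/2 = 3.75 m; q_5 = 0.39 × 0.34 × 3.75 = 0.4973 m³/s
Q = Σ qᵢ = 16.16 m³/s

16.2 m³/s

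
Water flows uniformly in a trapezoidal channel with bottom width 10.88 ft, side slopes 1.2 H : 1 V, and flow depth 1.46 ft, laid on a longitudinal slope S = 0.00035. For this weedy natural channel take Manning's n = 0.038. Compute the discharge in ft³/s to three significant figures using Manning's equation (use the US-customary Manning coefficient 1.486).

15.2 ft³/s

A = (b + z·y)·y = (10.88 + 1.2×1.46)×1.46 = 18.44 ft²
P = b + 2y√(1+z²) = 10.88 + 2×1.46×√(1+1.2²) = 15.44 ft
R = A/P = 18.44/15.44 = 1.194 ft
Q = (1.486/n)·A·R^(2/3)·S^(1/2) = (1.486/0.038) × 18.44 × 1.194^(2/3) × 0.00035^(1/2) = 15.19 ft³/s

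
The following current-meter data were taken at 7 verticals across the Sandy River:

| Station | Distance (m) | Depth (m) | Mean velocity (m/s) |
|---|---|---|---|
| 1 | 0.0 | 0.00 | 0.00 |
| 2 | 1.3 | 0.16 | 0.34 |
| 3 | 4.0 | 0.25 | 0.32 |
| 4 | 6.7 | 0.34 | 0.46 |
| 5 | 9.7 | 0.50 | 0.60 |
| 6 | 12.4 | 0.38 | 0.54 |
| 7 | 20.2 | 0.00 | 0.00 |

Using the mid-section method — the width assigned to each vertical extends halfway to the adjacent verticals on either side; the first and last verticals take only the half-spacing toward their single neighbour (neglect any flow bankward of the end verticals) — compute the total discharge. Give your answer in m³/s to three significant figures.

2.70 m³/s

w_2 = (4.0 − 0.0)/2 = 2 m; q_2 = 0.34 × 0.16 × 2 = 0.1088 m³/s
w_3 = (6.7 − 1.3)/2 = 2.7 m; q_3 = 0.32 × 0.25 × 2.7 = 0.2160 m³/s
w_4 = (9.7 − 4.0)/2 = 2.85 m; q_4 = 0.46 × 0.34 × 2.85 = 0.4457 m³/s
w_5 = (12.4 − 6.7)/2 = 2.85 m; q_5 = 0.60 × 0.50 × 2.85 = 0.8550 m³/s
w_6 = (20.2 − 9.7)/2 = 5.25 m; q_6 = 0.54 × 0.38 × 5.25 = 1.077 m³/s
Stations 1, 7 contribute zero (depth or velocity is 0).
Q = Σ qᵢ = 2.703 m³/s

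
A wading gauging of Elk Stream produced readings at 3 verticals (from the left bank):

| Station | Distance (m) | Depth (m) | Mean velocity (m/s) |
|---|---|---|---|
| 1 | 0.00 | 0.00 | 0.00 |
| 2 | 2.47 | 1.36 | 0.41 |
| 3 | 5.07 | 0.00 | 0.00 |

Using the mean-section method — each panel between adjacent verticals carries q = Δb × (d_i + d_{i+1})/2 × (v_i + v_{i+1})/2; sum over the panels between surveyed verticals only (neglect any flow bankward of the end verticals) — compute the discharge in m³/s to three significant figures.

0.707 m³/s

Panel 1-2: Δb = 2.47 m, d̄ = (0.00+1.36)/2 = 0.68, v̄ = (0.00+0.41)/2 = 0.205 → q = 2.47×0.68×0.205 = 0.3443 m³/s
Panel 2-3: Δb = 2.6 m, d̄ = (1.36+0.00)/2 = 0.68, v̄ = (0.41+0.00)/2 = 0.205 → q = 2.6×0.68×0.205 = 0.3624 m³/s
Q = Σ q = 0.7068 m³/s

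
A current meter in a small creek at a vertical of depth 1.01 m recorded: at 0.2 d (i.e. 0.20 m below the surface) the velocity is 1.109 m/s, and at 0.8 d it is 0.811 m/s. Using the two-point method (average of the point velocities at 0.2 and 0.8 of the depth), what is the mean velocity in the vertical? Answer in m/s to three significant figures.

v̄ = (1.109 + 0.811) / 2 = 0.9600 m/s

0.960 m/s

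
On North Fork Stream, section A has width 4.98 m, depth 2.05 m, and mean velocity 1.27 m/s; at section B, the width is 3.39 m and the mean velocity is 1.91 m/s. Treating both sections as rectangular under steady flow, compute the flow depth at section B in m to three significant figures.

Q = A₁V₁ = (4.98×2.05) × 1.27 = 12.97 m³/s
d₂ = Q/(b₂ V₂) = 12.97/(3.39×1.91) = 2.002 m

2.00 m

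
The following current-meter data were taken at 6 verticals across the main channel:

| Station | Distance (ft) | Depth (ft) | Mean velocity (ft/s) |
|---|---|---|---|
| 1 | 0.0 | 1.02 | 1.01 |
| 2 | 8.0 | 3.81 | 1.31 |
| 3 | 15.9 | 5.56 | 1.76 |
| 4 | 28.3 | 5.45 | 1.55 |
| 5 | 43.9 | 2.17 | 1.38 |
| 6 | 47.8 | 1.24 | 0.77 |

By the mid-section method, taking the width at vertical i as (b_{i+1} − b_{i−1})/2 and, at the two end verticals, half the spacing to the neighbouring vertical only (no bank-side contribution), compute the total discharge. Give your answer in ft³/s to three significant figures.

w_1 = (8.0 − 0.0)/2 = 4 ft; q_1 = 1.01 × 1.02 × 4 = 4.121 ft³/s
w_2 = (15.9 − 0.0)/2 = 7.95 ft; q_2 = 1.31 × 3.81 × 7.95 = 39.68 ft³/s
w_3 = (28.3 − 8.0)/2 = 10.15 ft; q_3 = 1.76 × 5.56 × 10.15 = 99.32 ft³/s
w_4 = (43.9 − 15.9)/2 = 14 ft; q_4 = 1.55 × 5.45 × 14 = 118.3 ft³/s
w_5 = (47.8 − 28.3)/2 = 9.75 ft; q_5 = 1.38 × 2.17 × 9.75 = 29.20 ft³/s
w_6 = (47.8 − 43.9)/2 = 1.95 ft; q_6 = 0.77 × 1.24 × 1.95 = 1.862 ft³/s
Q = Σ qᵢ = 292.4 ft³/s

292 ft³/s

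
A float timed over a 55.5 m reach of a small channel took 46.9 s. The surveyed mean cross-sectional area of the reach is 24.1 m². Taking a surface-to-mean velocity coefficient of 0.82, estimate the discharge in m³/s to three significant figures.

v_surface = L / t̄ = 55.5 / 46.9 = 1.183 m/s
v_mean = 0.82 × 1.183 = 0.9704 m/s
Q = A × v_mean = 24.1 × 0.9704 = 23.39 m³/s

23.4 m³/s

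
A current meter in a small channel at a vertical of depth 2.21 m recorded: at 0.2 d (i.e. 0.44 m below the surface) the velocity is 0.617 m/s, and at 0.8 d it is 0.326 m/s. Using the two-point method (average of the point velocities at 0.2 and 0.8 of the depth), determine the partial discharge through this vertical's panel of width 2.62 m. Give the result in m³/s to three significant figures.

v̄ = (0.617 + 0.326) / 2 = 0.4715 m/s
q = v̄ × d × w = 0.4715 × 2.21 × 2.62 = 2.730 m³/s

2.73 m³/s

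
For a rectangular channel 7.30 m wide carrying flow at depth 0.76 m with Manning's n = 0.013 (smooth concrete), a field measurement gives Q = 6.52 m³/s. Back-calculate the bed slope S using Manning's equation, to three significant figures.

0.000433

A = b·y = 7.30 × 0.76 = 5.548 m²
P = b + 2y = 7.30 + 2×0.76 = 8.820 m
R = A/P = 5.548/8.820 = 0.6290 m
S = (Q·n / (1·A·R^(2/3)))² = (6.52×0.013 / (1×5.548×0.7341))² = 0.0004331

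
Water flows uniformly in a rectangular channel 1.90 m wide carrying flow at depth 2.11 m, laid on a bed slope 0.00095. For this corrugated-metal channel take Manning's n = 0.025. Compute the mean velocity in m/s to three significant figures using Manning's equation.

0.930 m/s

A = b·y = 1.90 × 2.11 = 4.009 m²
P = b + 2y = 1.90 + 2×2.11 = 6.120 m
R = A/P = 4.009/6.120 = 0.6551 m
Q = (1/n)·A·R^(2/3)·S^(1/2) = (1/0.025) × 4.009 × 0.6551^(2/3) × 0.00095^(1/2) = 3.728 m³/s
V = Q/A = 3.728/4.009 = 0.9299 m/s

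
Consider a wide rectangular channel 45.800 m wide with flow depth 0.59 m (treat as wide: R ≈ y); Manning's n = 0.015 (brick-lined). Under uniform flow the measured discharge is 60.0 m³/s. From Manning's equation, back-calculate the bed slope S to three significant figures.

A = b·y = 45.800 × 0.59 = 27.02 m²
Wide channel: R ≈ y = 0.59 m
S = (Q·n / (1·A·R^(2/3)))² = (60.0×0.015 / (1×27.02×0.7035))² = 0.002242

0.00224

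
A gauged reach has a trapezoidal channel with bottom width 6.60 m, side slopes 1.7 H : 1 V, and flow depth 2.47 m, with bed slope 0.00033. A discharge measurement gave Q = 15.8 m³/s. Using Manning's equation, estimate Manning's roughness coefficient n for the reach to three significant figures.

0.0425

A = (b + z·y)·y = (6.60 + 1.7×2.47)×2.47 = 26.67 m²
P = b + 2y√(1+z²) = 6.60 + 2×2.47×√(1+1.7²) = 16.34 m
R = A/P = 26.67/16.34 = 1.632 m
n = (1/Q)·A·R^(2/3)·S^(1/2) = (1/15.8) × 26.67 × 1.386 × 0.01817 = 0.04251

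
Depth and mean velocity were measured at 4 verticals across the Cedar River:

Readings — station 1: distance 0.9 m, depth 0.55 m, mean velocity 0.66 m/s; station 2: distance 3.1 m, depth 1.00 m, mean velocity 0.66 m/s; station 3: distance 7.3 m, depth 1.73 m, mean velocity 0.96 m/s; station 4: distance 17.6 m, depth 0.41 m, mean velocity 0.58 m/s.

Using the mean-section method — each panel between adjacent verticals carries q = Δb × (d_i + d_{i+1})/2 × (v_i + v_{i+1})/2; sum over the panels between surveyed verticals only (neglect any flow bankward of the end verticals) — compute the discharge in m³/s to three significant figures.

14.3 m³/s

Panel 1-2: Δb = 2.2 m, d̄ = (0.55+1.00)/2 = 0.775, v̄ = (0.66+0.66)/2 = 0.66 → q = 2.2×0.775×0.66 = 1.125 m³/s
Panel 2-3: Δb = 4.2 m, d̄ = (1.00+1.73)/2 = 1.365, v̄ = (0.66+0.96)/2 = 0.81 → q = 4.2×1.365×0.81 = 4.644 m³/s
Panel 3-4: Δb = 10.3 m, d̄ = (1.73+0.41)/2 = 1.07, v̄ = (0.96+0.58)/2 = 0.77 → q = 10.3×1.07×0.77 = 8.486 m³/s
Q = Σ q = 14.26 m³/s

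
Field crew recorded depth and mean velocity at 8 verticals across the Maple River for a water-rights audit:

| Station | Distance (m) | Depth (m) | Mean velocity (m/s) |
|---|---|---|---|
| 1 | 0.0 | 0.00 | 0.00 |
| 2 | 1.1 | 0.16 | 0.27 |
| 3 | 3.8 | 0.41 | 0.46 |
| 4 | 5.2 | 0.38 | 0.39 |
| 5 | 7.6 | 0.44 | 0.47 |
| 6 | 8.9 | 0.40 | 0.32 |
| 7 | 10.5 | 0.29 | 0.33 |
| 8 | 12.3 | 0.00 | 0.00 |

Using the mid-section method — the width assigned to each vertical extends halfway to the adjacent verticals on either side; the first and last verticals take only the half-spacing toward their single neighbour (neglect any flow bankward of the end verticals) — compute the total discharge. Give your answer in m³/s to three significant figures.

1.48 m³/s

w_2 = (3.8 − 0.0)/2 = 1.9 m; q_2 = 0.27 × 0.16 × 1.9 = 0.08208 m³/s
w_3 = (5.2 − 1.1)/2 = 2.05 m; q_3 = 0.46 × 0.41 × 2.05 = 0.3866 m³/s
w_4 = (7.6 − 3.8)/2 = 1.9 m; q_4 = 0.39 × 0.38 × 1.9 = 0.2816 m³/s
w_5 = (8.9 − 5.2)/2 = 1.85 m; q_5 = 0.47 × 0.44 × 1.85 = 0.3826 m³/s
w_6 = (10.5 − 7.6)/2 = 1.45 m; q_6 = 0.32 × 0.40 × 1.45 = 0.1856 m³/s
w_7 = (12.3 − 8.9)/2 = 1.7 m; q_7 = 0.33 × 0.29 × 1.7 = 0.1627 m³/s
Stations 1, 8 contribute zero (depth or velocity is 0).
Q = Σ qᵢ = 1.481 m³/s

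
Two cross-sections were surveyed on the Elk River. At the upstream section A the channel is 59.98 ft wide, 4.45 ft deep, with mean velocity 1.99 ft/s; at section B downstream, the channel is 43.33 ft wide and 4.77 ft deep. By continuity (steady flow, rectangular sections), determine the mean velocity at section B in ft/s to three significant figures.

2.57 ft/s

Q = A₁V₁ = (59.98×4.45) × 1.99 = 531.2 ft³/s
A₂ = 43.33 × 4.77 = 206.7 ft²
V₂ = Q/A₂ = 531.2/206.7 = 2.570 ft/s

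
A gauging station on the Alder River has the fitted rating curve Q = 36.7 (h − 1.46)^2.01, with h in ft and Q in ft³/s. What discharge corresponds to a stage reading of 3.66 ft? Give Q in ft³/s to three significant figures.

179 ft³/s

Q = 36.7 × (3.66 − 1.46)^2.01 = 36.7 × 2.2^2.01 = 179.0 ft³/s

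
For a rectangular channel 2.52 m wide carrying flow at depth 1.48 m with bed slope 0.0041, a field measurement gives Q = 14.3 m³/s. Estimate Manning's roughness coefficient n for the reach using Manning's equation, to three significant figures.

0.0129

A = b·y = 2.52 × 1.48 = 3.730 m²
P = b + 2y = 2.52 + 2×1.48 = 5.480 m
R = A/P = 3.730/5.480 = 0.6806 m
n = (1/Q)·A·R^(2/3)·S^(1/2) = (1/14.3) × 3.730 × 0.7737 × 0.06403 = 0.01292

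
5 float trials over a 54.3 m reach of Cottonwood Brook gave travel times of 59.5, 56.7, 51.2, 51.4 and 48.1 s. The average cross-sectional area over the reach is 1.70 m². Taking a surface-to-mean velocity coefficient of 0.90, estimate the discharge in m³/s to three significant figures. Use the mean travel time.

1.56 m³/s

t̄ = (59.5 + 56.7 + 51.2 + 51.4 + 48.1) / 5 = 53.38 s
v_surface = L / t̄ = 54.3 / 53.38 = 1.017 m/s
v_mean = 0.90 × 1.017 = 0.9155 m/s
Q = A × v_mean = 1.70 × 0.9155 = 1.556 m³/s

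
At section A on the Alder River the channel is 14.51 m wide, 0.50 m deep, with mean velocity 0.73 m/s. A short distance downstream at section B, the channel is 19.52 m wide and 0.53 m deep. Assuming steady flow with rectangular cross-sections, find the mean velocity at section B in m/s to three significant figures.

Q = A₁V₁ = (14.51×0.50) × 0.73 = 5.296 m³/s
A₂ = 19.52 × 0.53 = 10.35 m²
V₂ = Q/A₂ = 5.296/10.35 = 0.5119 m/s

0.512 m/s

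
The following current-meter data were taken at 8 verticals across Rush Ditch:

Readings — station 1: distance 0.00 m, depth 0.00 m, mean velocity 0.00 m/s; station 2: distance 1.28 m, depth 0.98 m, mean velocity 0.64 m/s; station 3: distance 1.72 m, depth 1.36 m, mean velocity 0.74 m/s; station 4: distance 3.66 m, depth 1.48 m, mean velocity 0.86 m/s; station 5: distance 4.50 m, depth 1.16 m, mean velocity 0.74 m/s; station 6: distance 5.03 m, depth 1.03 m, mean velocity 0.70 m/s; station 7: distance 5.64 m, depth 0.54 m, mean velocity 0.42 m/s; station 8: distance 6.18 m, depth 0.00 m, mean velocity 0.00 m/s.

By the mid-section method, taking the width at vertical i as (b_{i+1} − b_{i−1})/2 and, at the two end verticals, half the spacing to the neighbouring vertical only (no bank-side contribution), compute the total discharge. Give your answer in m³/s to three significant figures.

4.64 m³/s

w_2 = (1.72 − 0.00)/2 = 0.86 m; q_2 = 0.64 × 0.98 × 0.86 = 0.5394 m³/s
w_3 = (3.66 − 1.28)/2 = 1.19 m; q_3 = 0.74 × 1.36 × 1.19 = 1.198 m³/s
w_4 = (4.50 − 1.72)/2 = 1.39 m; q_4 = 0.86 × 1.48 × 1.39 = 1.769 m³/s
w_5 = (5.03 − 3.66)/2 = 0.685 m; q_5 = 0.74 × 1.16 × 0.685 = 0.5880 m³/s
w_6 = (5.64 − 4.50)/2 = 0.57 m; q_6 = 0.70 × 1.03 × 0.57 = 0.4110 m³/s
w_7 = (6.18 − 5.03)/2 = 0.575 m; q_7 = 0.42 × 0.54 × 0.575 = 0.1304 m³/s
Stations 1, 8 contribute zero (depth or velocity is 0).
Q = Σ qᵢ = 4.636 m³/s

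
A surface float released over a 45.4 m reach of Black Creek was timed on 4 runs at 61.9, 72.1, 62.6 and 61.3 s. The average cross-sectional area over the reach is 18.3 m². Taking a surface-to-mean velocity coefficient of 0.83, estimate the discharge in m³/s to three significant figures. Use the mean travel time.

10.7 m³/s

t̄ = (61.9 + 72.1 + 62.6 + 61.3) / 4 = 64.475 s
v_surface = L / t̄ = 45.4 / 64.475 = 0.7041 m/s
v_mean = 0.83 × 0.7041 = 0.5844 m/s
Q = A × v_mean = 18.3 × 0.5844 = 10.70 m³/s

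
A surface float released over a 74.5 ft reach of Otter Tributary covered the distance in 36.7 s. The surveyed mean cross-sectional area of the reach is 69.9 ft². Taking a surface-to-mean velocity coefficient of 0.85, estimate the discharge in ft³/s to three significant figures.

121 ft³/s

v_surface = L / t̄ = 74.5 / 36.7 = 2.030 ft/s
v_mean = 0.85 × 2.030 = 1.725 ft/s
Q = A × v_mean = 69.9 × 1.725 = 120.6 ft³/s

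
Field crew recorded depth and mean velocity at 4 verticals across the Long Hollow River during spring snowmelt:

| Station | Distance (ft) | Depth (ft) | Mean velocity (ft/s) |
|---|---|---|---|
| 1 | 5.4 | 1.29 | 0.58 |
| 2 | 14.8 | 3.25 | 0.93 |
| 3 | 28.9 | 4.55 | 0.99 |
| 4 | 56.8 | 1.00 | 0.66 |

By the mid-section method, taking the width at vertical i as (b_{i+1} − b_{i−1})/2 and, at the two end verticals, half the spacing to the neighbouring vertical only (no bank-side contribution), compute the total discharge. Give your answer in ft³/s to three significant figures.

143 ft³/s

w_1 = (14.8 − 5.4)/2 = 4.7 ft; q_1 = 0.58 × 1.29 × 4.7 = 3.517 ft³/s
w_2 = (28.9 − 5.4)/2 = 11.75 ft; q_2 = 0.93 × 3.25 × 11.75 = 35.51 ft³/s
w_3 = (56.8 − 14.8)/2 = 21 ft; q_3 = 0.99 × 4.55 × 21 = 94.59 ft³/s
w_4 = (56.8 − 28.9)/2 = 13.95 ft; q_4 = 0.66 × 1.00 × 13.95 = 9.207 ft³/s
Q = Σ qᵢ = 142.8 ft³/s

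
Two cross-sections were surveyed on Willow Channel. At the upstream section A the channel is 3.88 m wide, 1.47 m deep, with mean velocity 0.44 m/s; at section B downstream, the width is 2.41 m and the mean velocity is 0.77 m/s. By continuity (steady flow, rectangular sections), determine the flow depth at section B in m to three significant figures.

1.35 m

Q = A₁V₁ = (3.88×1.47) × 0.44 = 2.510 m³/s
d₂ = Q/(b₂ V₂) = 2.510/(2.41×0.77) = 1.352 m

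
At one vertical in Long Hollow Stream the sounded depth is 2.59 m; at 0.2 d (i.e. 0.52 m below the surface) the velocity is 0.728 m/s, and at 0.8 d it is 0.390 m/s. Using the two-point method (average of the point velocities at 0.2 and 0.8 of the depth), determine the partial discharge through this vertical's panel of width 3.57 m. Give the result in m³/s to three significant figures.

5.17 m³/s

v̄ = (0.728 + 0.390) / 2 = 0.5590 m/s
q = v̄ × d × w = 0.5590 × 2.59 × 3.57 = 5.169 m³/s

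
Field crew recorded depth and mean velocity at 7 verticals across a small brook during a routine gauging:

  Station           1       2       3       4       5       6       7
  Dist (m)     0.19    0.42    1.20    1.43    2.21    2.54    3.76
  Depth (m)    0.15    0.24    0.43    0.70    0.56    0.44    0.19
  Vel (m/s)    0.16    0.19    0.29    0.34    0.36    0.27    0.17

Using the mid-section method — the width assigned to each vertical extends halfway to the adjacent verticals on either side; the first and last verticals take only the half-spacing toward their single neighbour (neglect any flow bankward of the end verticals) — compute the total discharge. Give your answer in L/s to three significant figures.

w_1 = (0.42 − 0.19)/2 = 0.115 m; q_1 = 0.16 × 0.15 × 0.115 = 0.002760 m³/s
w_2 = (1.20 − 0.19)/2 = 0.505 m; q_2 = 0.19 × 0.24 × 0.505 = 0.02303 m³/s
w_3 = (1.43 − 0.42)/2 = 0.505 m; q_3 = 0.29 × 0.43 × 0.505 = 0.06297 m³/s
w_4 = (2.21 − 1.20)/2 = 0.505 m; q_4 = 0.34 × 0.70 × 0.505 = 0.1202 m³/s
w_5 = (2.54 − 1.43)/2 = 0.555 m; q_5 = 0.36 × 0.56 × 0.555 = 0.1119 m³/s
w_6 = (3.76 − 2.21)/2 = 0.775 m; q_6 = 0.27 × 0.44 × 0.775 = 0.09207 m³/s
w_7 = (3.76 − 2.54)/2 = 0.61 m; q_7 = 0.17 × 0.19 × 0.61 = 0.01970 m³/s
Q = Σ qᵢ = 0.4326 m³/s
= 0.4326 × 1000 = 432.6 L/s

433 L/s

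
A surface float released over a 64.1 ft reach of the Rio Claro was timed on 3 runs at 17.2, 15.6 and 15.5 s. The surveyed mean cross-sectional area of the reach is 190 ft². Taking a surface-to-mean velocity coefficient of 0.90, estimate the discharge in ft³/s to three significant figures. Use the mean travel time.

681 ft³/s

t̄ = (17.2 + 15.6 + 15.5) / 3 = 16.1 s
v_surface = L / t̄ = 64.1 / 16.1 = 3.981 ft/s
v_mean = 0.90 × 3.981 = 3.583 ft/s
Q = A × v_mean = 190 × 3.583 = 680.8 ft³/s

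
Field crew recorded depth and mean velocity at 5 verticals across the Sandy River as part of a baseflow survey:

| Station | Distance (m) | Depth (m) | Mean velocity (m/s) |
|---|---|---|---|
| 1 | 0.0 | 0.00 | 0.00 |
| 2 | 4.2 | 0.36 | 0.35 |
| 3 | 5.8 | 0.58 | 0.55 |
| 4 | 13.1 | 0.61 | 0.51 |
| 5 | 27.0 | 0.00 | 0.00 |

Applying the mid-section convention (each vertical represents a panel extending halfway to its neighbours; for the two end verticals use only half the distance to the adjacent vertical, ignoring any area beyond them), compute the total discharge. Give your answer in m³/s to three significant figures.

5.08 m³/s

w_2 = (5.8 − 0.0)/2 = 2.9 m; q_2 = 0.35 × 0.36 × 2.9 = 0.3654 m³/s
w_3 = (13.1 − 4.2)/2 = 4.45 m; q_3 = 0.55 × 0.58 × 4.45 = 1.420 m³/s
w_4 = (27.0 − 5.8)/2 = 10.6 m; q_4 = 0.51 × 0.61 × 10.6 = 3.298 m³/s
Stations 1, 5 contribute zero (depth or velocity is 0).
Q = Σ qᵢ = 5.083 m³/s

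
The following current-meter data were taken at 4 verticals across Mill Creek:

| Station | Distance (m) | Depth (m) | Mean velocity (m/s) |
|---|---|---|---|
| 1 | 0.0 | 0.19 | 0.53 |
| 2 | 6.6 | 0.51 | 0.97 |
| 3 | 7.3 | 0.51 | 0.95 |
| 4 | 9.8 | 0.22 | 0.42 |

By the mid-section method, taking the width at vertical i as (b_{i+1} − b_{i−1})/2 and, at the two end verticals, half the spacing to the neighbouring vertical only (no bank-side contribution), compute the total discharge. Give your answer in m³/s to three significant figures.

3.03 m³/s

w_1 = (6.6 − 0.0)/2 = 3.3 m; q_1 = 0.53 × 0.19 × 3.3 = 0.3323 m³/s
w_2 = (7.3 − 0.0)/2 = 3.65 m; q_2 = 0.97 × 0.51 × 3.65 = 1.806 m³/s
w_3 = (9.8 − 6.6)/2 = 1.6 m; q_3 = 0.95 × 0.51 × 1.6 = 0.7752 m³/s
w_4 = (9.8 − 7.3)/2 = 1.25 m; q_4 = 0.42 × 0.22 × 1.25 = 0.1155 m³/s
Q = Σ qᵢ = 3.029 m³/s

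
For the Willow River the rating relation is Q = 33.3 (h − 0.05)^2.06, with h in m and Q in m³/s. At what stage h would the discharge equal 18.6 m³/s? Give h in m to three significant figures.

h − h₀ = (Q/C)^(1/b) = (18.6/33.3)^(1/2.06) = 0.7537 m
h = 0.05 + 0.7537 = 0.8037 m

0.804 m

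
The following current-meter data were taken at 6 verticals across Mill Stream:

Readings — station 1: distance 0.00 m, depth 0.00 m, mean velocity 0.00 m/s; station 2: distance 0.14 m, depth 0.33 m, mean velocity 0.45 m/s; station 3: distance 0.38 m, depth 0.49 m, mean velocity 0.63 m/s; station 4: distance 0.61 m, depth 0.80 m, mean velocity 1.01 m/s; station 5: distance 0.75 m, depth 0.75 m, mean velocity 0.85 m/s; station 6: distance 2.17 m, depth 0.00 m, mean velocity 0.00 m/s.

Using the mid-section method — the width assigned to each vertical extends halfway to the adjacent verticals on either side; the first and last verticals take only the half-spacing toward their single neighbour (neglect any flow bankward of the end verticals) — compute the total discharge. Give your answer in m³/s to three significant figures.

0.747 m³/s

w_2 = (0.38 − 0.00)/2 = 0.19 m; q_2 = 0.45 × 0.33 × 0.19 = 0.02822 m³/s
w_3 = (0.61 − 0.14)/2 = 0.235 m; q_3 = 0.63 × 0.49 × 0.235 = 0.07254 m³/s
w_4 = (0.75 − 0.38)/2 = 0.185 m; q_4 = 1.01 × 0.80 × 0.185 = 0.1495 m³/s
w_5 = (2.17 − 0.61)/2 = 0.78 m; q_5 = 0.85 × 0.75 × 0.78 = 0.4973 m³/s
Stations 1, 6 contribute zero (depth or velocity is 0).
Q = Σ qᵢ = 0.7475 m³/s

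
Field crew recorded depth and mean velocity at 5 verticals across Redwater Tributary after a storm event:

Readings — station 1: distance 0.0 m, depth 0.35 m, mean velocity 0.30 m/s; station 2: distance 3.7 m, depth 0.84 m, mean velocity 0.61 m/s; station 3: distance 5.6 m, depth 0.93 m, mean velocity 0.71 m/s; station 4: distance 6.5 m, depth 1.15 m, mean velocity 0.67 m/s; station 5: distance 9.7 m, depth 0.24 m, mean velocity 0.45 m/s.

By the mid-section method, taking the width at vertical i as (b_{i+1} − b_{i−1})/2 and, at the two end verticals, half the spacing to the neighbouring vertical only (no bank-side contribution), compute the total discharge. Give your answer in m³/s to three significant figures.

w_1 = (3.7 − 0.0)/2 = 1.85 m; q_1 = 0.30 × 0.35 × 1.85 = 0.1943 m³/s
w_2 = (5.6 − 0.0)/2 = 2.8 m; q_2 = 0.61 × 0.84 × 2.8 = 1.435 m³/s
w_3 = (6.5 − 3.7)/2 = 1.4 m; q_3 = 0.71 × 0.93 × 1.4 = 0.9244 m³/s
w_4 = (9.7 − 5.6)/2 = 2.05 m; q_4 = 0.67 × 1.15 × 2.05 = 1.580 m³/s
w_5 = (9.7 − 6.5)/2 = 1.6 m; q_5 = 0.45 × 0.24 × 1.6 = 0.1728 m³/s
Q = Σ qᵢ = 4.306 m³/s

4.31 m³/s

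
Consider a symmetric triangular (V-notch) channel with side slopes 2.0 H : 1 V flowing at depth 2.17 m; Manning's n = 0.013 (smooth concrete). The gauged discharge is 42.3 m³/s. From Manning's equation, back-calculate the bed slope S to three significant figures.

0.00355

A = z·y² = 2.0×2.17² = 9.418 m²
P = 2y√(1+z²) = 2×2.17×√(1+2.0²) = 9.705 m
R = A/P = 9.418/9.705 = 0.9705 m
S = (Q·n / (1·A·R^(2/3)))² = (42.3×0.013 / (1×9.418×0.9802))² = 0.003548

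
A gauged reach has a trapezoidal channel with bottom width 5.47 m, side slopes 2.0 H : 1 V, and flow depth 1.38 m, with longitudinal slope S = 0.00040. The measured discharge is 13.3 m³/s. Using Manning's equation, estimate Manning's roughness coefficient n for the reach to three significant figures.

0.0168

A = (b + z·y)·y = (5.47 + 2.0×1.38)×1.38 = 11.36 m²
P = b + 2y√(1+z²) = 5.47 + 2×1.38×√(1+2.0²) = 11.64 m
R = A/P = 11.36/11.64 = 0.9756 m
n = (1/Q)·A·R^(2/3)·S^(1/2) = (1/13.3) × 11.36 × 0.9837 × 0.02000 = 0.01680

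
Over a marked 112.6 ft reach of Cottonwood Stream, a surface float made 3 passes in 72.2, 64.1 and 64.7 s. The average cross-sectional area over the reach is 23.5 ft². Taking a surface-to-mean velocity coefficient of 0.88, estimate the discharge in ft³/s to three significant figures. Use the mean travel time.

t̄ = (72.2 + 64.1 + 64.7) / 3 = 67 s
v_surface = L / t̄ = 112.6 / 67 = 1.681 ft/s
v_mean = 0.88 × 1.681 = 1.479 ft/s
Q = A × v_mean = 23.5 × 1.479 = 34.75 ft³/s

34.8 ft³/s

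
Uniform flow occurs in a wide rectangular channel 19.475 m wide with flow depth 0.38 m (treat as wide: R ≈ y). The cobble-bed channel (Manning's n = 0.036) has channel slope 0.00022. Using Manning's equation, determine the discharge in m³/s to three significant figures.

A = b·y = 19.475 × 0.38 = 7.401 m²
Wide channel: R ≈ y = 0.38 m
Q = (1/n)·A·R^(2/3)·S^(1/2) = (1/0.036) × 7.401 × 0.3800^(2/3) × 0.00022^(1/2) = 1.600 m³/s

1.60 m³/s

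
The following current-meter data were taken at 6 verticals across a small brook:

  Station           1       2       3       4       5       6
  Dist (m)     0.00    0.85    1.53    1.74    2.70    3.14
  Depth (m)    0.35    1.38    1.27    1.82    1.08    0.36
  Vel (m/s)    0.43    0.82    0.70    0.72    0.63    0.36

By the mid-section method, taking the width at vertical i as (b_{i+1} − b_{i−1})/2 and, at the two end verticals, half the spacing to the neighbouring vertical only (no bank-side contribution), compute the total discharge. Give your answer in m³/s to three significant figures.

w_1 = (0.85 − 0.00)/2 = 0.425 m; q_1 = 0.43 × 0.35 × 0.425 = 0.06396 m³/s
w_2 = (1.53 − 0.00)/2 = 0.765 m; q_2 = 0.82 × 1.38 × 0.765 = 0.8657 m³/s
w_3 = (1.74 − 0.85)/2 = 0.445 m; q_3 = 0.70 × 1.27 × 0.445 = 0.3956 m³/s
w_4 = (2.70 − 1.53)/2 = 0.585 m; q_4 = 0.72 × 1.82 × 0.585 = 0.7666 m³/s
w_5 = (3.14 − 1.74)/2 = 0.7 m; q_5 = 0.63 × 1.08 × 0.7 = 0.4763 m³/s
w_6 = (3.14 − 2.70)/2 = 0.22 m; q_6 = 0.36 × 0.36 × 0.22 = 0.02851 m³/s
Q = Σ qᵢ = 2.597 m³/s

2.60 m³/s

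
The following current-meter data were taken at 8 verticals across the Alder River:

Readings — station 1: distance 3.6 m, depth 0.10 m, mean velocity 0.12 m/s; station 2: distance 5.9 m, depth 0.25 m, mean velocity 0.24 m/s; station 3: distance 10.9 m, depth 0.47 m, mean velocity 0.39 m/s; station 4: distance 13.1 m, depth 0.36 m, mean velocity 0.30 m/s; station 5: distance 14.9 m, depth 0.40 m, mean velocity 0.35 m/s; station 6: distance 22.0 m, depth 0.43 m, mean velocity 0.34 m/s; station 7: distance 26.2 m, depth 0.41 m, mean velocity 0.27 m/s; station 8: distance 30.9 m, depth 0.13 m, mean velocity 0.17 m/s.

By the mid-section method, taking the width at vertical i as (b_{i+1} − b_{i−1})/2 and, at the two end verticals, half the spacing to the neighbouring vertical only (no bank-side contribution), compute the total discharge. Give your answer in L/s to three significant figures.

3100 L/s

w_1 = (5.9 − 3.6)/2 = 1.15 m; q_1 = 0.12 × 0.10 × 1.15 = 0.01380 m³/s
w_2 = (10.9 − 3.6)/2 = 3.65 m; q_2 = 0.24 × 0.25 × 3.65 = 0.2190 m³/s
w_3 = (13.1 − 5.9)/2 = 3.6 m; q_3 = 0.39 × 0.47 × 3.6 = 0.6599 m³/s
w_4 = (14.9 − 10.9)/2 = 2 m; q_4 = 0.30 × 0.36 × 2 = 0.2160 m³/s
w_5 = (22.0 − 13.1)/2 = 4.45 m; q_5 = 0.35 × 0.40 × 4.45 = 0.6230 m³/s
w_6 = (26.2 − 14.9)/2 = 5.65 m; q_6 = 0.34 × 0.43 × 5.65 = 0.8260 m³/s
w_7 = (30.9 − 22.0)/2 = 4.45 m; q_7 = 0.27 × 0.41 × 4.45 = 0.4926 m³/s
w_8 = (30.9 − 26.2)/2 = 2.35 m; q_8 = 0.17 × 0.13 × 2.35 = 0.05194 m³/s
Q = Σ qᵢ = 3.102 m³/s
= 3.102 × 1000 = 3102 L/s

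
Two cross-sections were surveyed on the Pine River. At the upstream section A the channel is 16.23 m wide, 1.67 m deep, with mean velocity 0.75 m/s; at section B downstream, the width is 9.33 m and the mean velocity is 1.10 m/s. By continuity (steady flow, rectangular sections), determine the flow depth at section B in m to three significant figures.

Q = A₁V₁ = (16.23×1.67) × 0.75 = 20.33 m³/s
d₂ = Q/(b₂ V₂) = 20.33/(9.33×1.10) = 1.981 m

1.98 m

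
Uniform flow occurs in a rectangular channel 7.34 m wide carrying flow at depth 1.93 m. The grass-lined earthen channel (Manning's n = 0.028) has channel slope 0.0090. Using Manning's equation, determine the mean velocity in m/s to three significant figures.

3.96 m/s

A = b·y = 7.34 × 1.93 = 14.17 m²
P = b + 2y = 7.34 + 2×1.93 = 11.20 m
R = A/P = 14.17/11.20 = 1.265 m
Q = (1/n)·A·R^(2/3)·S^(1/2) = (1/0.028) × 14.17 × 1.265^(2/3) × 0.0090^(1/2) = 56.14 m³/s
V = Q/A = 56.14/14.17 = 3.963 m/s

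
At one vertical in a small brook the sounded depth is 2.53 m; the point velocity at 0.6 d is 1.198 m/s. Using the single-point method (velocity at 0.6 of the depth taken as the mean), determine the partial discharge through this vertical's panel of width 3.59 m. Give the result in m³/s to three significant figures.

v̄ = v₀.₆ = 1.198 m/s
q = v̄ × d × w = 1.198 × 2.53 × 3.59 = 10.88 m³/s

10.9 m³/s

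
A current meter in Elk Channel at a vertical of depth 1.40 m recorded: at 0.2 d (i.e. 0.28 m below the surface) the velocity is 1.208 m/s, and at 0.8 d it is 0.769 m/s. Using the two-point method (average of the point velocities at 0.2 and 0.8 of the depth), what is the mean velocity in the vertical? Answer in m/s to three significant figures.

v̄ = (1.208 + 0.769) / 2 = 0.9885 m/s

0.989 m/s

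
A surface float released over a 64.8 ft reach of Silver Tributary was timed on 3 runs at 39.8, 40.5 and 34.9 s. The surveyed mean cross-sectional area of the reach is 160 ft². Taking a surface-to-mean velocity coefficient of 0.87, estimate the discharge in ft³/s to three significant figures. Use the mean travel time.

235 ft³/s

t̄ = (39.8 + 40.5 + 34.9) / 3 = 38.4 s
v_surface = L / t̄ = 64.8 / 38.4 = 1.688 ft/s
v_mean = 0.87 × 1.688 = 1.468 ft/s
Q = A × v_mean = 160 × 1.468 = 234.9 ft³/s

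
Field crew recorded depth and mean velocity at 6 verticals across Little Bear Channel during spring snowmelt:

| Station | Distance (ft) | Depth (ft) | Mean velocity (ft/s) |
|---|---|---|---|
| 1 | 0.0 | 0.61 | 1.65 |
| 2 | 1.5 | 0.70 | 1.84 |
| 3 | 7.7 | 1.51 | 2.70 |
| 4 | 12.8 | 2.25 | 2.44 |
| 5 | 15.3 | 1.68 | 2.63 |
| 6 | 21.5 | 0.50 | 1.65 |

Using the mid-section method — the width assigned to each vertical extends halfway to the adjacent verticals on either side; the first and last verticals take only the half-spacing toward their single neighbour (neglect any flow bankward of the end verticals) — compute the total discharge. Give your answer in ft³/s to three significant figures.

w_1 = (1.5 − 0.0)/2 = 0.75 ft; q_1 = 1.65 × 0.61 × 0.75 = 0.7549 ft³/s
w_2 = (7.7 − 0.0)/2 = 3.85 ft; q_2 = 1.84 × 0.70 × 3.85 = 4.959 ft³/s
w_3 = (12.8 − 1.5)/2 = 5.65 ft; q_3 = 2.70 × 1.51 × 5.65 = 23.04 ft³/s
w_4 = (15.3 − 7.7)/2 = 3.8 ft; q_4 = 2.44 × 2.25 × 3.8 = 20.86 ft³/s
w_5 = (21.5 − 12.8)/2 = 4.35 ft; q_5 = 2.63 × 1.68 × 4.35 = 19.22 ft³/s
w_6 = (21.5 − 15.3)/2 = 3.1 ft; q_6 = 1.65 × 0.50 × 3.1 = 2.558 ft³/s
Q = Σ qᵢ = 71.39 ft³/s

71.4 ft³/s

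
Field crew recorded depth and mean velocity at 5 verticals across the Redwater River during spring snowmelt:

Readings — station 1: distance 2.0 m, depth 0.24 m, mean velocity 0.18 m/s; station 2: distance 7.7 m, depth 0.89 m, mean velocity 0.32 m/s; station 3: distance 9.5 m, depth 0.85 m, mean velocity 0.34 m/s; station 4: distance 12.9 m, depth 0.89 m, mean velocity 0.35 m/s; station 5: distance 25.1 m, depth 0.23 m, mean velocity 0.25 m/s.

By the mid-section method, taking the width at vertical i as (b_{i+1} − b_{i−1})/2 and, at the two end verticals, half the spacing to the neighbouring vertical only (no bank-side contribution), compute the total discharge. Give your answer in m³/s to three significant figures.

w_1 = (7.7 − 2.0)/2 = 2.85 m; q_1 = 0.18 × 0.24 × 2.85 = 0.1231 m³/s
w_2 = (9.5 − 2.0)/2 = 3.75 m; q_2 = 0.32 × 0.89 × 3.75 = 1.068 m³/s
w_3 = (12.9 − 7.7)/2 = 2.6 m; q_3 = 0.34 × 0.85 × 2.6 = 0.7514 m³/s
w_4 = (25.1 − 9.5)/2 = 7.8 m; q_4 = 0.35 × 0.89 × 7.8 = 2.430 m³/s
w_5 = (25.1 − 12.9)/2 = 6.1 m; q_5 = 0.25 × 0.23 × 6.1 = 0.3508 m³/s
Q = Σ qᵢ = 4.723 m³/s

4.72 m³/s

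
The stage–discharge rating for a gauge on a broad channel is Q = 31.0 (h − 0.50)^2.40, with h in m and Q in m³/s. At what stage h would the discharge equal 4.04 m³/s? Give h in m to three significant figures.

0.928 m

h − h₀ = (Q/C)^(1/b) = (4.04/31.0)^(1/2.40) = 0.4278 m
h = 0.50 + 0.4278 = 0.9278 m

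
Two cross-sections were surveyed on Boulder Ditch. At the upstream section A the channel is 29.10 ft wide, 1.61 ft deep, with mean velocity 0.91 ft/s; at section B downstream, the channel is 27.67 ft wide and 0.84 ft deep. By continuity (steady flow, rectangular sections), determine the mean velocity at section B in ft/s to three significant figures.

1.83 ft/s

Q = A₁V₁ = (29.10×1.61) × 0.91 = 42.63 ft³/s
A₂ = 27.67 × 0.84 = 23.24 ft²
V₂ = Q/A₂ = 42.63/23.24 = 1.834 ft/s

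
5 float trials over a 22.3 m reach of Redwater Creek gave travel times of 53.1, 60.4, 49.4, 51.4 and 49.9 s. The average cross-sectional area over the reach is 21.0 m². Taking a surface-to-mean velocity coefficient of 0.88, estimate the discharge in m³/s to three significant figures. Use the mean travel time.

7.80 m³/s

t̄ = (53.1 + 60.4 + 49.4 + 51.4 + 49.9) / 5 = 52.84 s
v_surface = L / t̄ = 22.3 / 52.84 = 0.4220 m/s
v_mean = 0.88 × 0.4220 = 0.3714 m/s
Q = A × v_mean = 21.0 × 0.3714 = 7.799 m³/s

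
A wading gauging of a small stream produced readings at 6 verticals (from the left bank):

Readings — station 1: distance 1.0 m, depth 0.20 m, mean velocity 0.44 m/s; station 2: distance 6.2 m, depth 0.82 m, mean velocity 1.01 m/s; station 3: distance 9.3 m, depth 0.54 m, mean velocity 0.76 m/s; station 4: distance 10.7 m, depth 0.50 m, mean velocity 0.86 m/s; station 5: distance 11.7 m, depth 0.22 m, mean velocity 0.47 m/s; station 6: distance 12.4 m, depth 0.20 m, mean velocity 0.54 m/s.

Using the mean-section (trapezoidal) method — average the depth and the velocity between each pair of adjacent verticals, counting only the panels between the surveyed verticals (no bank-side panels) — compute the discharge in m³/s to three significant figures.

Panel 1-2: Δb = 5.2 m, d̄ = (0.20+0.82)/2 = 0.51, v̄ = (0.44+1.01)/2 = 0.725 → q = 5.2×0.51×0.725 = 1.923 m³/s
Panel 2-3: Δb = 3.1 m, d̄ = (0.82+0.54)/2 = 0.68, v̄ = (1.01+0.76)/2 = 0.885 → q = 3.1×0.68×0.885 = 1.866 m³/s
Panel 3-4: Δb = 1.4 m, d̄ = (0.54+0.50)/2 = 0.52, v̄ = (0.76+0.86)/2 = 0.81 → q = 1.4×0.52×0.81 = 0.5897 m³/s
Panel 4-5: Δb = 1 m, d̄ = (0.50+0.22)/2 = 0.36, v̄ = (0.86+0.47)/2 = 0.665 → q = 1×0.36×0.665 = 0.2394 m³/s
Panel 5-6: Δb = 0.7 m, d̄ = (0.22+0.20)/2 = 0.21, v̄ = (0.47+0.54)/2 = 0.505 → q = 0.7×0.21×0.505 = 0.07424 m³/s
Q = Σ q = 4.692 m³/s

4.69 m³/s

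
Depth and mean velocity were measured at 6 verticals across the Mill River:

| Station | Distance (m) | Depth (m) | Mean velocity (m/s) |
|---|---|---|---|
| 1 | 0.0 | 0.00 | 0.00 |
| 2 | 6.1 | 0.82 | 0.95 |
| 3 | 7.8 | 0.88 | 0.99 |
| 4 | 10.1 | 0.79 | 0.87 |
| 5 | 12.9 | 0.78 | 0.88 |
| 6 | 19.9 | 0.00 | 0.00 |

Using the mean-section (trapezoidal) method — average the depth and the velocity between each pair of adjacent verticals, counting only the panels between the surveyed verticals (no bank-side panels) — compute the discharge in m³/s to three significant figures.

Panel 1-2: Δb = 6.1 m, d̄ = (0.00+0.82)/2 = 0.41, v̄ = (0.00+0.95)/2 = 0.475 → q = 6.1×0.41×0.475 = 1.188 m³/s
Panel 2-3: Δb = 1.7 m, d̄ = (0.82+0.88)/2 = 0.85, v̄ = (0.95+0.99)/2 = 0.97 → q = 1.7×0.85×0.97 = 1.402 m³/s
Panel 3-4: Δb = 2.3 m, d̄ = (0.88+0.79)/2 = 0.835, v̄ = (0.99+0.87)/2 = 0.93 → q = 2.3×0.835×0.93 = 1.786 m³/s
Panel 4-5: Δb = 2.8 m, d̄ = (0.79+0.78)/2 = 0.785, v̄ = (0.87+0.88)/2 = 0.875 → q = 2.8×0.785×0.875 = 1.923 m³/s
Panel 5-6: Δb = 7 m, d̄ = (0.78+0.00)/2 = 0.39, v̄ = (0.88+0.00)/2 = 0.44 → q = 7×0.39×0.44 = 1.201 m³/s
Q = Σ q = 7.500 m³/s

7.50 m³/s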